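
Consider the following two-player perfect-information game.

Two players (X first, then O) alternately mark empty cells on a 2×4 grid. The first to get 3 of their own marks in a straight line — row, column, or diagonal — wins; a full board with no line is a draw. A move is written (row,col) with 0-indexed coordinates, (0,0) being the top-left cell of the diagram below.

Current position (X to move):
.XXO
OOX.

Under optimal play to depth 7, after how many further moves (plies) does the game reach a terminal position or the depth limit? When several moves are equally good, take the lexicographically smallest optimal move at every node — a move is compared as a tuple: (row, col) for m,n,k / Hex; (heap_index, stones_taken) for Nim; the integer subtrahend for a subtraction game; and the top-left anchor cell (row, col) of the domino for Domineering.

[.XXO/OOX.] X move#1: (0,0):+1/XXXO/OOX.*, (1,3):+0/.XXO/OOXX
[XXXO/OOX.] end (terminal -1, O#2); searched .XXO/OOX. to 7

PV length from [.XXO/OOX.]: 1 ply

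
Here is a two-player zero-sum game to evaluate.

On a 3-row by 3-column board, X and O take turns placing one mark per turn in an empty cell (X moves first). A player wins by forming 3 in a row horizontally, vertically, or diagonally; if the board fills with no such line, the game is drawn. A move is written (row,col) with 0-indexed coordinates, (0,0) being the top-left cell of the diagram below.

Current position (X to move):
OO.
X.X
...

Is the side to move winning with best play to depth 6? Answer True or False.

X winning at [OO./X.X/...]: True

ply 1, X at OO./X.X/... | (0,2)=+1→OOX/X.X/...*; (1,1)=+1→OO./XXX/...; (2,0)=-1→OO./X.X/X..; (2,1)=-1→OO./X.X/.X.; (2,2)=-1→OO./X.X/..X
ply 2, O at OOX/X.X/... | (1,1)=-1→OOX/XOX/...*; (2,0)=-1→OOX/X.X/O..; (2,1)=-1→OOX/X.X/.O.; (2,2)=-1→OOX/X.X/..O
ply 3, X at OOX/XOX/... | (2,0)=-1→OOX/XOX/X..; (2,1)=-1→OOX/XOX/.X.; (2,2)=+1→OOX/XOX/..X*
ply 4: OOX/XOX/..X is terminal -1 (O); from OO./X.X/... depth 6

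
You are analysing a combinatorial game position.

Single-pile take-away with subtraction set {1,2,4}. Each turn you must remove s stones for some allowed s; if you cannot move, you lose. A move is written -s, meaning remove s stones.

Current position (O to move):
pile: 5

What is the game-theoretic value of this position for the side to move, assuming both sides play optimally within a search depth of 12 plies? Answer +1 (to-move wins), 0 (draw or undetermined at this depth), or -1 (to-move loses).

[5] O move#1: -1:-1/4, -2:+1/3*, -4:-1/1
[3] X move#2: -1:-1/2*, -2:-1/1
[2] O move#3: -1:-1/1, -2:+1/0*
[0] end (terminal -1, X#4); searched 5 to 12

value(5, O) = +1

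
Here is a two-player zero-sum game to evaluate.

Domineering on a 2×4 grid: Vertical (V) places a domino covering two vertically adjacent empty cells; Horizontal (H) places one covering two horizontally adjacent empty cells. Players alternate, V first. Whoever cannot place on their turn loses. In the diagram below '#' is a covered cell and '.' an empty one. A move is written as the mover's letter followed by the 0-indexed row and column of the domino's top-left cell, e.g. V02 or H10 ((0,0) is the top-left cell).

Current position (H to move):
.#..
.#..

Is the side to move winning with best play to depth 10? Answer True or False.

H winning at [.#../.#..]: True

p1 H@[.#../.#..]: H02[.###/.#..]+1* H12[.#../.###]+1
p2 V@[.###/.#..]: V00[####/##..]-1*
p3 H@[####/##..]: H12[####/####]+1*
p4 V@[####/####] terminal -1; root [.#../.#..] d10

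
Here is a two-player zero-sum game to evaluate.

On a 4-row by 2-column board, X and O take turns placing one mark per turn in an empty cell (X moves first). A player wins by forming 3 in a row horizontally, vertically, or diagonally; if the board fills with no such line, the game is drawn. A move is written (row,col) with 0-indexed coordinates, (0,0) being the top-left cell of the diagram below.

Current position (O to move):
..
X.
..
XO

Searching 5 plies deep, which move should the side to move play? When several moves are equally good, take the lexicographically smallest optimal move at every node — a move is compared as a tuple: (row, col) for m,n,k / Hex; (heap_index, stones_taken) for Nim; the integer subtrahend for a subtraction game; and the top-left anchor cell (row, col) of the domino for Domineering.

O's best at [../X./../XO]: (2,0)

ply 1, O at ../X./../XO | (0,0)=-1→O./X./../XO; (0,1)=-1→.O/X./../XO; (1,1)=-1→../XO/../XO; (2,0)=+0→../X./O./XO*; (2,1)=-1→../X./.O/XO
ply 2, X at ../X./O./XO | (0,0)=+0→X./X./O./XO*; (0,1)=+0→.X/X./O./XO; (1,1)=+0→../XX/O./XO; (2,1)=+0→../X./OX/XO
ply 3, O at X./X./O./XO | (0,1)=+0→XO/X./O./XO*; (1,1)=+0→X./XO/O./XO; (2,1)=+0→X./X./OO/XO
ply 4, X at XO/X./O./XO | (1,1)=+0→XO/XX/O./XO*; (2,1)=+0→XO/X./OX/XO
ply 5, O at XO/XX/O./XO | (2,1)=+0→XO/XX/OO/XO*
ply 6: XO/XX/OO/XO is terminal +0 (X); from ../X./../XO depth 5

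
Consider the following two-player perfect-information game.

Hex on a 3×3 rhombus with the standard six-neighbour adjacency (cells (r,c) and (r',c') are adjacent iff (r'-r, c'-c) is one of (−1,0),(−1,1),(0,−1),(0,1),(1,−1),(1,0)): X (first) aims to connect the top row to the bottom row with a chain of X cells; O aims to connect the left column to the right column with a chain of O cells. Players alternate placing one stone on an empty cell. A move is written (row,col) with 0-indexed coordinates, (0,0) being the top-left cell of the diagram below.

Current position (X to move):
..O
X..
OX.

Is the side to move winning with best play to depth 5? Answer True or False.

X winning at [..O/X../OX.]: True

ply 1, X at ..O/X../OX. | (0,0)=-1→X.O/X../OX.; (0,1)=-1→.XO/X../OX.; (1,1)=+1→..O/XX./OX.*; (1,2)=-1→..O/X.X/OX.; (2,2)=-1→..O/X../OXX
ply 2, O at ..O/XX./OX. | (0,0)=-1→O.O/XX./OX.*; (0,1)=-1→.OO/XX./OX.; (1,2)=-1→..O/XXO/OX.; (2,2)=-1→..O/XX./OXO
ply 3, X at O.O/XX./OX. | (0,1)=+1→OXO/XX./OX.*; (1,2)=-1→O.O/XXX/OX.; (2,2)=-1→O.O/XX./OXX
ply 4: OXO/XX./OX. is terminal -1 (O); from ..O/X../OX. depth 5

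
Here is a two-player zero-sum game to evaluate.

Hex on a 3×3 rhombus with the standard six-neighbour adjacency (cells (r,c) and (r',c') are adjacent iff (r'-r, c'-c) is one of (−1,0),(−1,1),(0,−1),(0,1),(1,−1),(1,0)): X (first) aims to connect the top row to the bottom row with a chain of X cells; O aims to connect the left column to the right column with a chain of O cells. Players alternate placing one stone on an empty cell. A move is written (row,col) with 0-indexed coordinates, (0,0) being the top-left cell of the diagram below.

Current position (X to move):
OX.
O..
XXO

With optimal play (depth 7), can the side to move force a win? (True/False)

X winning at [OX./O../XXO]: True

p1 X@[OX./O../XXO]: (0,2)[OXX/O../XXO]+1* (1,1)[OX./OX./XXO]+1 (1,2)[OX./O.X/XXO]+1
p2 O@[OXX/O../XXO]: (1,1)[OXX/OO./XXO]-1* (1,2)[OXX/O.O/XXO]-1
p3 X@[OXX/OO./XXO]: (1,2)[OXX/OOX/XXO]+1*
p4 O@[OXX/OOX/XXO] terminal -1; root [OX./O../XXO] d7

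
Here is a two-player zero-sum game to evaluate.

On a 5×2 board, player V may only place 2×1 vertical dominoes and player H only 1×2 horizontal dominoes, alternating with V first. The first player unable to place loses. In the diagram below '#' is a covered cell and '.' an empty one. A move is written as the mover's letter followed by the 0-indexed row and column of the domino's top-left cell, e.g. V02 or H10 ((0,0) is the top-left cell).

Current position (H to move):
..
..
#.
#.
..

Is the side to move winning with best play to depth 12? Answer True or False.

H winning at [../../#./#./..]: True

p1 H@[../../#./#./..]: H00[##/../#./#./..]+1* H10[../##/#./#./..]+1 H40[../../#./#./##]-1
p2 V@[##/../#./#./..]: V11[##/.#/##/#./..]-1* V21[##/../##/##/..]-1 V31[##/../#./##/.#]-1
p3 H@[##/.#/##/#./..]: H40[##/.#/##/#./##]+1*
p4 V@[##/.#/##/#./##] terminal -1; root [../../#./#./..] d12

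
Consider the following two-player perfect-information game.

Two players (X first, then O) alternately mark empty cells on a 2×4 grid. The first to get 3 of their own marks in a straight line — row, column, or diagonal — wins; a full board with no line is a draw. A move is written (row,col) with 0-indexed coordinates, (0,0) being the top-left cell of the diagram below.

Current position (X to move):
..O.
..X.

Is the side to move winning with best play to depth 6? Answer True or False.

X winning at [..O./..X.]: True

p1 X@[..O./..X.]: (0,0)[X.O./..X.]+0 (0,1)[.XO./..X.]+0 (0,3)[..OX/..X.]+0 (1,0)[..O./X.X.]+0 (1,1)[..O./.XX.]+1* (1,3)[..O./..XX]+0
p2 O@[..O./.XX.]: (0,0)[O.O./.XX.]-1* (0,1)[.OO./.XX.]-1 (0,3)[..OO/.XX.]-1 (1,0)[..O./OXX.]-1 (1,3)[..O./.XXO]-1
p3 X@[O.O./.XX.]: (0,1)[OXO./.XX.]+1* (0,3)[O.OX/.XX.]-1 (1,0)[O.O./XXX.]+1 (1,3)[O.O./.XXX]+1
p4 O@[OXO./.XX.]: (0,3)[OXOO/.XX.]-1* (1,0)[OXO./OXX.]-1 (1,3)[OXO./.XXO]-1
p5 X@[OXOO/.XX.]: (1,0)[OXOO/XXX.]+1* (1,3)[OXOO/.XXX]+1
p6 O@[OXOO/XXX.] terminal -1; root [..O./..X.] d6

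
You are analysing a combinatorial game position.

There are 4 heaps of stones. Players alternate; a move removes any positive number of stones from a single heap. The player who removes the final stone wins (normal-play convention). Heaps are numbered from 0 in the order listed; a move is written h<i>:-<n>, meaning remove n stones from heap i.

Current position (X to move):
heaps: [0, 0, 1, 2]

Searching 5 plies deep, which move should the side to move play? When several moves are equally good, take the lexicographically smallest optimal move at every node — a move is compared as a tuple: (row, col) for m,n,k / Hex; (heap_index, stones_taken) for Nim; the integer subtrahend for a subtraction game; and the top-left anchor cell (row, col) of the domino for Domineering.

p1 X@[(0,0,1,2)]: h2:-1[(0,0,0,2)]-1 h3:-1[(0,0,1,1)]+1* h3:-2[(0,0,1,0)]-1
p2 O@[(0,0,1,1)]: h2:-1[(0,0,0,1)]-1* h3:-1[(0,0,1,0)]-1
p3 X@[(0,0,0,1)]: h3:-1[(0,0,0,0)]+1*
p4 O@[(0,0,0,0)] terminal -1; root [(0,0,1,2)] d5

X's best at [(0,0,1,2)]: h3:-1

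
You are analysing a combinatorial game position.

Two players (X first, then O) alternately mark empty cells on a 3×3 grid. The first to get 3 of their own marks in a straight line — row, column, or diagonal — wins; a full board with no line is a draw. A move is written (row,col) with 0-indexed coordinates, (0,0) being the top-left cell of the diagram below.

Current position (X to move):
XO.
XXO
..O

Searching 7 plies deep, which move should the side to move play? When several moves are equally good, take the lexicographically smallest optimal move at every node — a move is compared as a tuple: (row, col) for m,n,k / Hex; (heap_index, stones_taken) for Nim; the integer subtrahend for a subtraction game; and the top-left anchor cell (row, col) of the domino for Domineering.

X's best at [XO./XXO/..O]: (2,0)

[XO./XXO/..O] X move#1: (0,2):+0/XOX/XXO/..O, (2,0):+1/XO./XXO/X.O*, (2,1):-1/XO./XXO/.XO
[XO./XXO/X.O] end (terminal -1, O#2); searched XO./XXO/..O to 7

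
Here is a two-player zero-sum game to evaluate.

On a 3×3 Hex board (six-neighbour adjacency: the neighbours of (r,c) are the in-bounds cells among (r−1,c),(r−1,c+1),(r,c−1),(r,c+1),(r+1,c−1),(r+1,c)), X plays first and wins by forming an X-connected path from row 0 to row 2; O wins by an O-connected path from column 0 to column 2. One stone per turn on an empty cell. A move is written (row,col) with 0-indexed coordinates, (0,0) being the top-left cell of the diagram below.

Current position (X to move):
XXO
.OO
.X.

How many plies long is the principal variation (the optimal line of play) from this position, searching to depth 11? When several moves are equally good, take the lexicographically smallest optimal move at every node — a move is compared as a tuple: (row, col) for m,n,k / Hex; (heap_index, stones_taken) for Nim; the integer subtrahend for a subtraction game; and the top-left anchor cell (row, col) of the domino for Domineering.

PV length from [XXO/.OO/.X.]: 2 plies

ply 1, X at XXO/.OO/.X. | (1,0)=-1→XXO/XOO/.X.*; (2,0)=-1→XXO/.OO/XX.; (2,2)=-1→XXO/.OO/.XX
ply 2, O at XXO/XOO/.X. | (2,0)=+1→XXO/XOO/OX.*; (2,2)=-1→XXO/XOO/.XO
ply 3: XXO/XOO/OX. is terminal -1 (X); from XXO/.OO/.X. depth 11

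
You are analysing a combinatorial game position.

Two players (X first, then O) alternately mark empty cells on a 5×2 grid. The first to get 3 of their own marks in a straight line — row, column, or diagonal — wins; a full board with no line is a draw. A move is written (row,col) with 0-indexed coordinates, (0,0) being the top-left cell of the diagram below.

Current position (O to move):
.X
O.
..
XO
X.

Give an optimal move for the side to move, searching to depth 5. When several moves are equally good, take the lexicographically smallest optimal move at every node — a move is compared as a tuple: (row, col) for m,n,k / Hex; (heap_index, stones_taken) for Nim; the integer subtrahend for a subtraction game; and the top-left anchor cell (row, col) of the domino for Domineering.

ply 1, O at .X/O./../XO/X. | (0,0)=-1→OX/O./../XO/X.; (1,1)=-1→.X/OO/../XO/X.; (2,0)=+1→.X/O./O./XO/X.*; (2,1)=-1→.X/O./.O/XO/X.; (4,1)=-1→.X/O./../XO/XO
ply 2, X at .X/O./O./XO/X. | (0,0)=-1→XX/O./O./XO/X.*; (1,1)=-1→.X/OX/O./XO/X.; (2,1)=-1→.X/O./OX/XO/X.; (4,1)=-1→.X/O./O./XO/XX
ply 3, O at XX/O./O./XO/X. | (1,1)=+0→XX/OO/O./XO/X.; (2,1)=+1→XX/O./OO/XO/X.*; (4,1)=+0→XX/O./O./XO/XO
ply 4, X at XX/O./OO/XO/X. | (1,1)=-1→XX/OX/OO/XO/X.*; (4,1)=-1→XX/O./OO/XO/XX
ply 5, O at XX/OX/OO/XO/X. | (4,1)=+1→XX/OX/OO/XO/XO*
ply 6: XX/OX/OO/XO/XO is terminal -1 (X); from .X/O./../XO/X. depth 5

O's best at [.X/O./../XO/X.]: (2,0)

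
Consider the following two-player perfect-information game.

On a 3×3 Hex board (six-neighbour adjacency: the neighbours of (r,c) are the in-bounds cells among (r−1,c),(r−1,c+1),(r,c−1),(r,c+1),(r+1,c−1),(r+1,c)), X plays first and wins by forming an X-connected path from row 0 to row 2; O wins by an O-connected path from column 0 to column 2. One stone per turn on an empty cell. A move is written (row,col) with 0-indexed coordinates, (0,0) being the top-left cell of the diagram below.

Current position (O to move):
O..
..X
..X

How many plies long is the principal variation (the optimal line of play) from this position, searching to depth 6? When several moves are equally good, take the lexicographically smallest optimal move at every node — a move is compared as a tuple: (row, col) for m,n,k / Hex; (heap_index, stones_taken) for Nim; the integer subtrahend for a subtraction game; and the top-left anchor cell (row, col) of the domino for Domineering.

PV length from [O../..X/..X]: 5 plies

[O../..X/..X] O move#1: (0,1):-1/OO./..X/..X, (0,2):+1/O.O/..X/..X*, (1,0):-1/O../O.X/..X, (1,1):-1/O../.OX/..X, (2,0):-1/O../..X/O.X, (2,1):-1/O../..X/.OX
[O.O/..X/..X] X move#2: (0,1):-1/OXO/..X/..X*, (1,0):-1/O.O/X.X/..X, (1,1):-1/O.O/.XX/..X, (2,0):-1/O.O/..X/X.X, (2,1):-1/O.O/..X/.XX
[OXO/..X/..X] O move#3: (1,0):-1/OXO/O.X/..X, (1,1):+1/OXO/.OX/..X*, (2,0):-1/OXO/..X/O.X, (2,1):-1/OXO/..X/.OX
[OXO/.OX/..X] X move#4: (1,0):-1/OXO/XOX/..X*, (2,0):-1/OXO/.OX/X.X, (2,1):-1/OXO/.OX/.XX
[OXO/XOX/..X] O move#5: (2,0):+1/OXO/XOX/O.X*, (2,1):-1/OXO/XOX/.OX
[OXO/XOX/O.X] end (terminal -1, X#6); searched O../..X/..X to 6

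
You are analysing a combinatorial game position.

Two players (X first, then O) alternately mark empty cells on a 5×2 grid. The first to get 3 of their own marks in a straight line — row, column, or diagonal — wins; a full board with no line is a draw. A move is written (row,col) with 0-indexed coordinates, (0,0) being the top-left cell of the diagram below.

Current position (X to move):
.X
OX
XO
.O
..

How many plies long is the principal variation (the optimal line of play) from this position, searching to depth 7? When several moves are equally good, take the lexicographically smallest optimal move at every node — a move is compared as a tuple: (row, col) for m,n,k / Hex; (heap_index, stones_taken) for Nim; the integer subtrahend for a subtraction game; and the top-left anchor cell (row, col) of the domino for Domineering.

[.X/OX/XO/.O/..] X move#1: (0,0):-1/XX/OX/XO/.O/.., (3,0):-1/.X/OX/XO/XO/.., (4,0):-1/.X/OX/XO/.O/X., (4,1):+0/.X/OX/XO/.O/.X*
[.X/OX/XO/.O/.X] O move#2: (0,0):+0/OX/OX/XO/.O/.X*, (3,0):+0/.X/OX/XO/OO/.X, (4,0):+0/.X/OX/XO/.O/OX
[OX/OX/XO/.O/.X] X move#3: (3,0):+0/OX/OX/XO/XO/.X*, (4,0):+0/OX/OX/XO/.O/XX
[OX/OX/XO/XO/.X] O move#4: (4,0):+0/OX/OX/XO/XO/OX*
[OX/OX/XO/XO/OX] end (terminal +0, X#5); searched .X/OX/XO/.O/.. to 7

PV length from [.X/OX/XO/.O/..]: 4 plies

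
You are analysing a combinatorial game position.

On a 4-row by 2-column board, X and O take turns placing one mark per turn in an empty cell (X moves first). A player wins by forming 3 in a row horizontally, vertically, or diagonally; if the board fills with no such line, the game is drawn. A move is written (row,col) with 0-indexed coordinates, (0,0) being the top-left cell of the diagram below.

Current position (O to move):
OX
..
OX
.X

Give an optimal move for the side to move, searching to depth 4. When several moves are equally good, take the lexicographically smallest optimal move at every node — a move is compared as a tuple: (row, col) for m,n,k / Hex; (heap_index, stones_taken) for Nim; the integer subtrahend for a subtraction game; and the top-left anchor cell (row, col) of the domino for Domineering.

[OX/../OX/.X] O move#1: (1,0):+1/OX/O./OX/.X*, (1,1):+0/OX/.O/OX/.X, (3,0):-1/OX/../OX/OX
[OX/O./OX/.X] end (terminal -1, X#2); searched OX/../OX/.X to 4

O's best at [OX/../OX/.X]: (1,0)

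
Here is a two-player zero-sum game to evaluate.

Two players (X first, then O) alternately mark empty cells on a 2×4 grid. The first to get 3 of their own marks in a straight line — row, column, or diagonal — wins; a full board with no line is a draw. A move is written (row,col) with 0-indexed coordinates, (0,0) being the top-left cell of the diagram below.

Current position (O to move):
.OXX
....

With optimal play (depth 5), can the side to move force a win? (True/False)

[.OXX/....] O move#1: (0,0):+0/OOXX/....*, (1,0):+0/.OXX/O..., (1,1):+0/.OXX/.O.., (1,2):+0/.OXX/..O., (1,3):+0/.OXX/...O
[OOXX/....] X move#2: (1,0):+0/OOXX/X...*, (1,1):+0/OOXX/.X.., (1,2):+0/OOXX/..X., (1,3):+0/OOXX/...X
[OOXX/X...] O move#3: (1,1):+0/OOXX/XO..*, (1,2):+0/OOXX/X.O., (1,3):+0/OOXX/X..O
[OOXX/XO..] X move#4: (1,2):+0/OOXX/XOX.*, (1,3):+0/OOXX/XO.X
[OOXX/XOX.] O move#5: (1,3):+0/OOXX/XOXO*
[OOXX/XOXO] end (terminal +0, X#6); searched .OXX/.... to 5

O winning at [.OXX/....]: False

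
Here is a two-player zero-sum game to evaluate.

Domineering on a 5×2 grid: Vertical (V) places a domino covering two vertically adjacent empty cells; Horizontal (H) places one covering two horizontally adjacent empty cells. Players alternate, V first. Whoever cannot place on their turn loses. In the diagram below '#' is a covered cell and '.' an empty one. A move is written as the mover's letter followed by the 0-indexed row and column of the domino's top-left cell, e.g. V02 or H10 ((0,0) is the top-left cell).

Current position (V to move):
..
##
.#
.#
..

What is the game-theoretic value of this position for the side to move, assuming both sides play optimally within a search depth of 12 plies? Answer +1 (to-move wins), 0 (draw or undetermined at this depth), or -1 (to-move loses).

ply 1, V at ../##/.#/.#/.. | V20=-1→../##/##/##/..*; V30=-1→../##/.#/##/#.
ply 2, H at ../##/##/##/.. | H00=+1→##/##/##/##/..*; H40=+1→../##/##/##/##
ply 3: ##/##/##/##/.. is terminal -1 (V); from ../##/.#/.#/.. depth 12

value(../##/.#/.#/.., V) = -1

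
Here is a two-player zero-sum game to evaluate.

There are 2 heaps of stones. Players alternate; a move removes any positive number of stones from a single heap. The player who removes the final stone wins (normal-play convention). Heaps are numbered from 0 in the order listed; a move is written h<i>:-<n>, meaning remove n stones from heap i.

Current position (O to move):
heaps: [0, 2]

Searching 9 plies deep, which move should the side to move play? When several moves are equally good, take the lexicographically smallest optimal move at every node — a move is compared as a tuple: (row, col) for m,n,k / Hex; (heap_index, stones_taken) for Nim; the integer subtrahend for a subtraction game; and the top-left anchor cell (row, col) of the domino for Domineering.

p1 O@[(0,2)]: h1:-1[(0,1)]-1 h1:-2[(0,0)]+1*
p2 X@[(0,0)] terminal -1; root [(0,2)] d9

O's best at [(0,2)]: h1:-2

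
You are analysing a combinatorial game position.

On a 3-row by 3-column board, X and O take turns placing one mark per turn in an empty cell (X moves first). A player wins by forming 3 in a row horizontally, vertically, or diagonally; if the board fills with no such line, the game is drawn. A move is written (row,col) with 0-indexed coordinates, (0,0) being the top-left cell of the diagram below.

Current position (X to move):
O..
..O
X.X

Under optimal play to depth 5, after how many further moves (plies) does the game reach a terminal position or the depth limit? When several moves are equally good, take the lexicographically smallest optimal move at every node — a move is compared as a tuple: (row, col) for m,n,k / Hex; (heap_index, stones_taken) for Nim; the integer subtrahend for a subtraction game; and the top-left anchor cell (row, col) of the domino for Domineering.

PV length from [O../..O/X.X]: 5 plies

[O../..O/X.X] X move#1: (0,1):+0/OX./..O/X.X, (0,2):+1/O.X/..O/X.X*, (1,0):+0/O../X.O/X.X, (1,1):+1/O../.XO/X.X, (2,1):+1/O../..O/XXX
[O.X/..O/X.X] O move#2: (0,1):-1/OOX/..O/X.X*, (1,0):-1/O.X/O.O/X.X, (1,1):-1/O.X/.OO/X.X, (2,1):-1/O.X/..O/XOX
[OOX/..O/X.X] X move#3: (1,0):+1/OOX/X.O/X.X*, (1,1):+1/OOX/.XO/X.X, (2,1):+1/OOX/..O/XXX
[OOX/X.O/X.X] O move#4: (1,1):-1/OOX/XOO/X.X*, (2,1):-1/OOX/X.O/XOX
[OOX/XOO/X.X] X move#5: (2,1):+1/OOX/XOO/XXX*
[OOX/XOO/XXX] end (terminal -1, O#6); searched O../..O/X.X to 5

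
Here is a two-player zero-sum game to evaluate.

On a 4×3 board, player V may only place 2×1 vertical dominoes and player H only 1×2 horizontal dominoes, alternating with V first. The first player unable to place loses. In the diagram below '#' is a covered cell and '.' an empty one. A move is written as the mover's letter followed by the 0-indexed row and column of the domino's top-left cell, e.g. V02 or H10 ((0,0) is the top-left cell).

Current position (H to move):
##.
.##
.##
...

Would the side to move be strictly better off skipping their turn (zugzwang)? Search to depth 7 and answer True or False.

zugzwang(##./.##/.##/..., H) = True

p1 H@[##./.##/.##/...]: H30[##./.##/.##/##.]-1* H31[##./.##/.##/.##]-1
p2 V@[##./.##/.##/##.]: V10[##./###/###/##.]+1*
p3 H@[##./###/###/##.] terminal -1; root [##./.##/.##/...] d7
suppose H passes — search the same position with V to move:
pass> p1 V@[##./.##/.##/...]: V10[##./###/###/...]-1* V20[##./.##/###/#..]-1
pass> p2 H@[##./###/###/...]: H30[##./###/###/##.]+1* H31[##./###/###/.##]+1
pass> p3 V@[##./###/###/##.] terminal -1; root [##./.##/.##/...] d7
for H: play -1, pass +1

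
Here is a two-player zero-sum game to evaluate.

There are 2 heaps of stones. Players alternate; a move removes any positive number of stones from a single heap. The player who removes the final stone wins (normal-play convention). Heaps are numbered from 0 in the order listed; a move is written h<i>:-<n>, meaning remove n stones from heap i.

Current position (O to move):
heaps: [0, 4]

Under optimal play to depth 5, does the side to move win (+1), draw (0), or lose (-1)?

value((0,4), O) = +1

[(0,4)] O move#1: h1:-1:-1/(0,3), h1:-2:-1/(0,2), h1:-3:-1/(0,1), h1:-4:+1/(0,0)*
[(0,0)] end (terminal -1, X#2); searched (0,4) to 5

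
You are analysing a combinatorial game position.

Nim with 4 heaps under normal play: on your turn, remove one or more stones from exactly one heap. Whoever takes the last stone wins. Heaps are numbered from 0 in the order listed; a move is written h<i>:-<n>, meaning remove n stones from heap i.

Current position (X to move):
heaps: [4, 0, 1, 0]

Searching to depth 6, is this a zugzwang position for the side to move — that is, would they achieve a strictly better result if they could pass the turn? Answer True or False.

zugzwang((4,0,1,0), X) = False

ply 1, X at (4,0,1,0) | h0:-1=-1→(3,0,1,0); h0:-2=-1→(2,0,1,0); h0:-3=+1→(1,0,1,0)*; h0:-4=-1→(0,0,1,0); h2:-1=-1→(4,0,0,0)
ply 2, O at (1,0,1,0) | h0:-1=-1→(0,0,1,0)*; h2:-1=-1→(1,0,0,0)
ply 3, X at (0,0,1,0) | h2:-1=+1→(0,0,0,0)*
ply 4: (0,0,0,0) is terminal -1 (O); from (4,0,1,0) depth 6
suppose X passes — search the same position with O to move:
pass> ply 1, O at (4,0,1,0) | h0:-1=-1→(3,0,1,0); h0:-2=-1→(2,0,1,0); h0:-3=+1→(1,0,1,0)*; h0:-4=-1→(0,0,1,0); h2:-1=-1→(4,0,0,0)
pass> ply 2, X at (1,0,1,0) | h0:-1=-1→(0,0,1,0)*; h2:-1=-1→(1,0,0,0)
pass> ply 3, O at (0,0,1,0) | h2:-1=+1→(0,0,0,0)*
pass> ply 4: (0,0,0,0) is terminal -1 (X); from (4,0,1,0) depth 6
for X: play +1, pass -1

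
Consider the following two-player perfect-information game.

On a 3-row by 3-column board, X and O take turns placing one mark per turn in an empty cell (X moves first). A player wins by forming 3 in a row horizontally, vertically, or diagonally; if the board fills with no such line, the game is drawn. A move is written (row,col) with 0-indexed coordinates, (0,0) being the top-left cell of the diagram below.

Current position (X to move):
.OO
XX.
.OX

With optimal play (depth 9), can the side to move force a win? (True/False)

X winning at [.OO/XX./.OX]: True

ply 1, X at .OO/XX./.OX | (0,0)=+1→XOO/XX./.OX*; (1,2)=+1→.OO/XXX/.OX; (2,0)=-1→.OO/XX./XOX
ply 2: XOO/XX./.OX is terminal -1 (O); from .OO/XX./.OX depth 9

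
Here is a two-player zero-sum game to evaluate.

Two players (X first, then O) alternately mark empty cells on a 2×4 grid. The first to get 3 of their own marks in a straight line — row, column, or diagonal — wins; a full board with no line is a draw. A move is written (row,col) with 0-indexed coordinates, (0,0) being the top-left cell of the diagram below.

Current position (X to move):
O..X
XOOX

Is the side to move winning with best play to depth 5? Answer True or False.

ply 1, X at O..X/XOOX | (0,1)=+0→OX.X/XOOX*; (0,2)=+0→O.XX/XOOX
ply 2, O at OX.X/XOOX | (0,2)=+0→OXOX/XOOX*
ply 3: OXOX/XOOX is terminal +0 (X); from O..X/XOOX depth 5

X winning at [O..X/XOOX]: False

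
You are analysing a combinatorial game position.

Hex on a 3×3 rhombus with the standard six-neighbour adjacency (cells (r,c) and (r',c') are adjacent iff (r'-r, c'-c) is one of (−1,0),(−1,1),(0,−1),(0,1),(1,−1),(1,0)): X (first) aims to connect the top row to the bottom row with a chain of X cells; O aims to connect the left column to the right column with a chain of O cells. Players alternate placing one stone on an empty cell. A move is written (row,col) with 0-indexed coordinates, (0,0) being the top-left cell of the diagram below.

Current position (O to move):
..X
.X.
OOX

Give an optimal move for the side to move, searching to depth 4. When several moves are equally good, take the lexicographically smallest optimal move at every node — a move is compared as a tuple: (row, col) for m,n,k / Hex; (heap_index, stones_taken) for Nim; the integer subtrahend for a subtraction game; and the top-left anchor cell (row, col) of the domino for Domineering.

[..X/.X./OOX] O move#1: (0,0):-1/O.X/.X./OOX, (0,1):-1/.OX/.X./OOX, (1,0):-1/..X/OX./OOX, (1,2):+1/..X/.XO/OOX*
[..X/.XO/OOX] end (terminal -1, X#2); searched ..X/.X./OOX to 4

O's best at [..X/.X./OOX]: (1,2)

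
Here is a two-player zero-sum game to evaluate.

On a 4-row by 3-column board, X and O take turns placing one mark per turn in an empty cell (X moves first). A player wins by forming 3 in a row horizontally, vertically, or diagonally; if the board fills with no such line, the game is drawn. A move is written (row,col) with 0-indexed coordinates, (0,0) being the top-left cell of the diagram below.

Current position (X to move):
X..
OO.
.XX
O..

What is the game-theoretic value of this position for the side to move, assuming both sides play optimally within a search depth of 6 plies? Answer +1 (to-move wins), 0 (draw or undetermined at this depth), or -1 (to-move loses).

value(X../OO./.XX/O.., X) = +1

p1 X@[X../OO./.XX/O..]: (0,1)[XX./OO./.XX/O..]-1 (0,2)[X.X/OO./.XX/O..]-1 (1,2)[X../OOX/.XX/O..]-1 (2,0)[X../OO./XXX/O..]+1* (3,1)[X../OO./.XX/OX.]-1 (3,2)[X../OO./.XX/O.X]-1
p2 O@[X../OO./XXX/O..] terminal -1; root [X../OO./.XX/O..] d6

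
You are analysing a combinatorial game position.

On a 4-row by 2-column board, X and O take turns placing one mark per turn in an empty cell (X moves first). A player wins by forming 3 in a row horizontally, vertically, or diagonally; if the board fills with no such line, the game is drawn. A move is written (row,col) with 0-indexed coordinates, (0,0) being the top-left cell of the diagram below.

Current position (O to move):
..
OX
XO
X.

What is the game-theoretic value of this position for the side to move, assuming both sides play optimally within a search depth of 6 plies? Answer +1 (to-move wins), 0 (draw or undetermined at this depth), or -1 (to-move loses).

value(../OX/XO/X., O) = 0

p1 O@[../OX/XO/X.]: (0,0)[O./OX/XO/X.]+0* (0,1)[.O/OX/XO/X.]+0 (3,1)[../OX/XO/XO]+0
p2 X@[O./OX/XO/X.]: (0,1)[OX/OX/XO/X.]+0* (3,1)[O./OX/XO/XX]+0
p3 O@[OX/OX/XO/X.]: (3,1)[OX/OX/XO/XO]+0*
p4 X@[OX/OX/XO/XO] terminal +0; root [../OX/XO/X.] d6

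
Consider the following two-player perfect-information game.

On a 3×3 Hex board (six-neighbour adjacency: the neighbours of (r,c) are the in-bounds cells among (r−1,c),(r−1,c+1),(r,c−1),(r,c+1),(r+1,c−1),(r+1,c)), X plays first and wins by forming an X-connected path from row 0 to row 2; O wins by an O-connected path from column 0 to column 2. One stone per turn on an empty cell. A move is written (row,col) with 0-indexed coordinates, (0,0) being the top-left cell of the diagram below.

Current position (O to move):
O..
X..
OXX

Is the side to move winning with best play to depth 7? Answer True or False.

O winning at [O../X../OXX]: True

p1 O@[O../X../OXX]: (0,1)[OO./X../OXX]-1 (0,2)[O.O/X../OXX]+1* (1,1)[O../XO./OXX]+1 (1,2)[O../X.O/OXX]-1
p2 X@[O.O/X../OXX]: (0,1)[OXO/X../OXX]-1* (1,1)[O.O/XX./OXX]-1 (1,2)[O.O/X.X/OXX]-1
p3 O@[OXO/X../OXX]: (1,1)[OXO/XO./OXX]+1* (1,2)[OXO/X.O/OXX]-1
p4 X@[OXO/XO./OXX] terminal -1; root [O../X../OXX] d7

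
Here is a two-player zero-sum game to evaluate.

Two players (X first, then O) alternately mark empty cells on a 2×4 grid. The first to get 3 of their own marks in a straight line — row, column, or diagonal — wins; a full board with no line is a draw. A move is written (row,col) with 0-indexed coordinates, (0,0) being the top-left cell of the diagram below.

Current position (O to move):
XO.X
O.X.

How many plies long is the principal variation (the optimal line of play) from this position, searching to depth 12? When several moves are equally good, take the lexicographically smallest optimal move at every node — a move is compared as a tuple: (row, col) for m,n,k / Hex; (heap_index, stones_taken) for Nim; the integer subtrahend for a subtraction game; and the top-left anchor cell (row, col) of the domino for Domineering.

ply 1, O at XO.X/O.X. | (0,2)=+0→XOOX/O.X.*; (1,1)=+0→XO.X/OOX.; (1,3)=+0→XO.X/O.XO
ply 2, X at XOOX/O.X. | (1,1)=+0→XOOX/OXX.*; (1,3)=+0→XOOX/O.XX
ply 3, O at XOOX/OXX. | (1,3)=+0→XOOX/OXXO*
ply 4: XOOX/OXXO is terminal +0 (X); from XO.X/O.X. depth 12

PV length from [XO.X/O.X.]: 3 plies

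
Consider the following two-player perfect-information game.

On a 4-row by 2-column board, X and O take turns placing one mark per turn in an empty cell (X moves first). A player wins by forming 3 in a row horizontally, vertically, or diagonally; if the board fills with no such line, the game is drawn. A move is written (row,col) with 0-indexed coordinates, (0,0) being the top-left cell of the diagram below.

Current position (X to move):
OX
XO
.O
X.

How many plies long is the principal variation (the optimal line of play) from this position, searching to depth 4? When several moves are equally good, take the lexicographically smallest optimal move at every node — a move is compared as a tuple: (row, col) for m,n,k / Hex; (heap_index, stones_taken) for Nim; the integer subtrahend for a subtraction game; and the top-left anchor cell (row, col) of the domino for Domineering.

PV length from [OX/XO/.O/X.]: 1 ply

p1 X@[OX/XO/.O/X.]: (2,0)[OX/XO/XO/X.]+1* (3,1)[OX/XO/.O/XX]+0
p2 O@[OX/XO/XO/X.] terminal -1; root [OX/XO/.O/X.] d4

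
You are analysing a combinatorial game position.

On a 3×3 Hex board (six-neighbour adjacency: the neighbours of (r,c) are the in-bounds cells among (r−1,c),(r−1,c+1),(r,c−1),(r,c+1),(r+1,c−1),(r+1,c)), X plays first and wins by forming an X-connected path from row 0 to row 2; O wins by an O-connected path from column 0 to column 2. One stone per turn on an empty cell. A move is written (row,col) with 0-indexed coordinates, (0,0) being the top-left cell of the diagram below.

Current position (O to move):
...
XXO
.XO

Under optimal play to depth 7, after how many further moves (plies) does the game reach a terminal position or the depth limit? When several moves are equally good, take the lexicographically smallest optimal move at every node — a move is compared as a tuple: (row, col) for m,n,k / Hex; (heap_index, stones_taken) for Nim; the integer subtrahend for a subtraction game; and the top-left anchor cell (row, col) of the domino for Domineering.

p1 O@[.../XXO/.XO]: (0,0)[O../XXO/.XO]-1* (0,1)[.O./XXO/.XO]-1 (0,2)[..O/XXO/.XO]-1 (2,0)[.../XXO/OXO]-1
p2 X@[O../XXO/.XO]: (0,1)[OX./XXO/.XO]+1* (0,2)[O.X/XXO/.XO]+1 (2,0)[O../XXO/XXO]+1
p3 O@[OX./XXO/.XO] terminal -1; root [.../XXO/.XO] d7

PV length from [.../XXO/.XO]: 2 plies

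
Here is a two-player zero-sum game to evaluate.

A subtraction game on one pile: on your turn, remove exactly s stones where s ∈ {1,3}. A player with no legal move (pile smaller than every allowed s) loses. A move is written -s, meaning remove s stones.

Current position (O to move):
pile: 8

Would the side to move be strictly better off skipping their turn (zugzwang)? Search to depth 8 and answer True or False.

p1 O@[8]: -1[7]-1* -3[5]-1
p2 X@[7]: -1[6]+1* -3[4]+1
p3 O@[6]: -1[5]-1* -3[3]-1
p4 X@[5]: -1[4]+1* -3[2]+1
p5 O@[4]: -1[3]-1* -3[1]-1
p6 X@[3]: -1[2]+1* -3[0]+1
p7 O@[2]: -1[1]-1*
p8 X@[1]: -1[0]+1*
p9 O@[0] terminal -1; root [8] d8
suppose O passes — search the same position with X to move:
pass> p1 X@[8]: -1[7]-1* -3[5]-1
pass> p2 O@[7]: -1[6]+1* -3[4]+1
pass> p3 X@[6]: -1[5]-1* -3[3]-1
pass> p4 O@[5]: -1[4]+1* -3[2]+1
pass> p5 X@[4]: -1[3]-1* -3[1]-1
pass> p6 O@[3]: -1[2]+1* -3[0]+1
pass> p7 X@[2]: -1[1]-1*
pass> p8 O@[1]: -1[0]+1*
pass> p9 X@[0] terminal -1; root [8] d8
for O: play -1, pass +1

zugzwang(8, O) = True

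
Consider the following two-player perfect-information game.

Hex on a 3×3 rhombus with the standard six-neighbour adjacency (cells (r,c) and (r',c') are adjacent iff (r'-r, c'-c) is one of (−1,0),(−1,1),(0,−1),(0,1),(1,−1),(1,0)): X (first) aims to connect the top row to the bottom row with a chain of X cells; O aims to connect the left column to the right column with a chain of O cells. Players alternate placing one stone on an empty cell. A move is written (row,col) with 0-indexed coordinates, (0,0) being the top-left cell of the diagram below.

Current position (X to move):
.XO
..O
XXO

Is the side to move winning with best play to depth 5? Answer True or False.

ply 1, X at .XO/..O/XXO | (0,0)=+1→XXO/..O/XXO*; (1,0)=+1→.XO/X.O/XXO; (1,1)=+1→.XO/.XO/XXO
ply 2, O at XXO/..O/XXO | (1,0)=-1→XXO/O.O/XXO*; (1,1)=-1→XXO/.OO/XXO
ply 3, X at XXO/O.O/XXO | (1,1)=+1→XXO/OXO/XXO*
ply 4: XXO/OXO/XXO is terminal -1 (O); from .XO/..O/XXO depth 5

X winning at [.XO/..O/XXO]: True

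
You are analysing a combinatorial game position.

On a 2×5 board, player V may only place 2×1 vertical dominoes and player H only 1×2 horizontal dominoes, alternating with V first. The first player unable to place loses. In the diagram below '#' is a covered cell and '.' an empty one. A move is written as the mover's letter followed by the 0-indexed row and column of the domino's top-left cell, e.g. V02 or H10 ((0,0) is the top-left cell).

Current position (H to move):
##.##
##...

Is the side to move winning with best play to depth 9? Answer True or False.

p1 H@[##.##/##...]: H12[##.##/####.]+1* H13[##.##/##.##]-1
p2 V@[##.##/####.] terminal -1; root [##.##/##...] d9

H winning at [##.##/##...]: True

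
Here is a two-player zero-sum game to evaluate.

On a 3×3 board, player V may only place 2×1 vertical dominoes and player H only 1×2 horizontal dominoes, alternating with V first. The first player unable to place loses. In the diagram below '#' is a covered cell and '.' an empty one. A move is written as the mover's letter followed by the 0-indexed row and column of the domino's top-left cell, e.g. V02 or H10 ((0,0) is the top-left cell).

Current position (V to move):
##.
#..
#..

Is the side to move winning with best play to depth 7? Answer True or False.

p1 V@[##./#../#..]: V02[###/#.#/#..]-1 V11[##./##./##.]+1* V12[##./#.#/#.#]+1
p2 H@[##./##./##.] terminal -1; root [##./#../#..] d7

V winning at [##./#../#..]: True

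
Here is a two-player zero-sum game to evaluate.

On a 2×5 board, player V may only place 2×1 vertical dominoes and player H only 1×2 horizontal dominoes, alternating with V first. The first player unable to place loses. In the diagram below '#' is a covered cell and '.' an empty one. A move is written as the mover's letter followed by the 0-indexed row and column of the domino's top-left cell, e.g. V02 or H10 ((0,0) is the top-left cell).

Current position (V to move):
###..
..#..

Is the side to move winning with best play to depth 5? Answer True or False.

[###../..#..] V move#1: V03:+1/####./..##.*, V04:+1/###.#/..#.#
[####./..##.] H move#2: H10:-1/####./####.*
[####./####.] V move#3: V04:+1/#####/#####*
[#####/#####] end (terminal -1, H#4); searched ###../..#.. to 5

V winning at [###../..#..]: True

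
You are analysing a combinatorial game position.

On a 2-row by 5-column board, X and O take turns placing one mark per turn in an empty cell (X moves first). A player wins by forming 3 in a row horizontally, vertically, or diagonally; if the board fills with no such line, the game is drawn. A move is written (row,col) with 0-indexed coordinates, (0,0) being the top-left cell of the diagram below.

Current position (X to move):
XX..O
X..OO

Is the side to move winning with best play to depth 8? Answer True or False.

[XX..O/X..OO] X move#1: (0,2):+1/XXX.O/X..OO*, (0,3):-1/XX.XO/X..OO, (1,1):-1/XX..O/XX.OO, (1,2):+1/XX..O/X.XOO
[XXX.O/X..OO] end (terminal -1, O#2); searched XX..O/X..OO to 8

X winning at [XX..O/X..OO]: True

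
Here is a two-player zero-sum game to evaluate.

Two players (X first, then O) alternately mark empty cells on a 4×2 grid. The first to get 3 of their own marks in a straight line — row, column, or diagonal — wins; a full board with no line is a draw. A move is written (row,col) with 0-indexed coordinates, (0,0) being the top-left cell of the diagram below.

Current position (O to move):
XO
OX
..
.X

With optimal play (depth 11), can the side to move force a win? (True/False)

O winning at [XO/OX/../.X]: False

p1 O@[XO/OX/../.X]: (2,0)[XO/OX/O./.X]-1 (2,1)[XO/OX/.O/.X]+0* (3,0)[XO/OX/../OX]-1
p2 X@[XO/OX/.O/.X]: (2,0)[XO/OX/XO/.X]+0* (3,0)[XO/OX/.O/XX]+0
p3 O@[XO/OX/XO/.X]: (3,0)[XO/OX/XO/OX]+0*
p4 X@[XO/OX/XO/OX] terminal +0; root [XO/OX/../.X] d11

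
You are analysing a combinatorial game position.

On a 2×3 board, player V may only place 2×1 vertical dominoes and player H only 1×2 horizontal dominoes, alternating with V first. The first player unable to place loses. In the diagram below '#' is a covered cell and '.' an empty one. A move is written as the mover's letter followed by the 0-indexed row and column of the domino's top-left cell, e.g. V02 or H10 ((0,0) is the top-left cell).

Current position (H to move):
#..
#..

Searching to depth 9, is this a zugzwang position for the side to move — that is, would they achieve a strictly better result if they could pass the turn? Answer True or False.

zugzwang(#../#.., H) = False

p1 H@[#../#..]: H01[###/#..]+1* H11[#../###]+1
p2 V@[###/#..] terminal -1; root [#../#..] d9
pass branch (V moves first from the same position):
  | p1 V@[#../#..]: V01[##./##.]+1* V02[#.#/#.#]+1
  | p2 H@[##./##.] terminal -1; root [#../#..] d9
H moving scores +1; H passing scores -1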